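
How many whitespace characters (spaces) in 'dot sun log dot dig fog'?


\s matches whitespace characters (spaces, tabs, etc.).
Text: 'dot sun log dot dig fog'
This text has 6 words separated by spaces.
Number of spaces = number of words - 1 = 6 - 1 = 5

5


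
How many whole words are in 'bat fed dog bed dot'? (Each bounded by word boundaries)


Word boundaries (\b) mark the start/end of each word.
Text: 'bat fed dog bed dot'
Splitting by whitespace:
  Word 1: 'bat'
  Word 2: 'fed'
  Word 3: 'dog'
  Word 4: 'bed'
  Word 5: 'dot'
Total whole words: 5

5


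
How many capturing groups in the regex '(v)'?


To count capturing groups, count each '(' that starts a group.
Pattern: '(v)'
Walking through the pattern:
  Position 0: '(' -> group #1
Total capturing groups: 1

1


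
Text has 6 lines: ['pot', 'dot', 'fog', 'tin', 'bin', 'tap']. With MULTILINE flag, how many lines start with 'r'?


With MULTILINE flag, ^ matches the start of each line.
Lines: ['pot', 'dot', 'fog', 'tin', 'bin', 'tap']
Checking which lines start with 'r':
  Line 1: 'pot' -> no
  Line 2: 'dot' -> no
  Line 3: 'fog' -> no
  Line 4: 'tin' -> no
  Line 5: 'bin' -> no
  Line 6: 'tap' -> no
Matching lines: []
Count: 0

0


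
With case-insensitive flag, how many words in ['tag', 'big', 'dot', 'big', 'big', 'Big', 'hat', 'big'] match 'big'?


Case-insensitive matching: compare each word's lowercase form to 'big'.
  'tag' -> lower='tag' -> no
  'big' -> lower='big' -> MATCH
  'dot' -> lower='dot' -> no
  'big' -> lower='big' -> MATCH
  'big' -> lower='big' -> MATCH
  'Big' -> lower='big' -> MATCH
  'hat' -> lower='hat' -> no
  'big' -> lower='big' -> MATCH
Matches: ['big', 'big', 'big', 'Big', 'big']
Count: 5

5


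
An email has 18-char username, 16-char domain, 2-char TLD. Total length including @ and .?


An email address has format: username@domain.tld
Username length: 18
'@' character: 1
Domain length: 16
'.' character: 1
TLD length: 2
Total = 18 + 1 + 16 + 1 + 2 = 38

38


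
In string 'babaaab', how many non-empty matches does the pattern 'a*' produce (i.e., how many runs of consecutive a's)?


Pattern 'a*' matches zero or more a's. We want non-empty runs of consecutive a's.
String: 'babaaab'
Walking through the string to find runs of a's:
  Run 1: positions 1-1 -> 'a'
  Run 2: positions 3-5 -> 'aaa'
Non-empty runs found: ['a', 'aaa']
Count: 2

2


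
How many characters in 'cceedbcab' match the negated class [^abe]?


Negated class [^abe] matches any char NOT in {a, b, e}
Scanning 'cceedbcab':
  pos 0: 'c' -> MATCH
  pos 1: 'c' -> MATCH
  pos 2: 'e' -> no (excluded)
  pos 3: 'e' -> no (excluded)
  pos 4: 'd' -> MATCH
  pos 5: 'b' -> no (excluded)
  pos 6: 'c' -> MATCH
  pos 7: 'a' -> no (excluded)
  pos 8: 'b' -> no (excluded)
Total matches: 4

4


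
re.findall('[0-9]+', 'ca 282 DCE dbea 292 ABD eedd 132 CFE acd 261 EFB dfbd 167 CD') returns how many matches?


Pattern '[0-9]+' finds one or more digits.
Text: 'ca 282 DCE dbea 292 ABD eedd 132 CFE acd 261 EFB dfbd 167 CD'
Scanning for matches:
  Match 1: '282'
  Match 2: '292'
  Match 3: '132'
  Match 4: '261'
  Match 5: '167'
Total matches: 5

5


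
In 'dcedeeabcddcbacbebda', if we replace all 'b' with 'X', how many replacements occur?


re.sub('b', 'X', text) replaces every occurrence of 'b' with 'X'.
Text: 'dcedeeabcddcbacbebda'
Scanning for 'b':
  pos 7: 'b' -> replacement #1
  pos 12: 'b' -> replacement #2
  pos 15: 'b' -> replacement #3
  pos 17: 'b' -> replacement #4
Total replacements: 4

4


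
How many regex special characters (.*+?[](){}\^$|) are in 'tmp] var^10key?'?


Regex special characters are: . * + ? [ ] ( ) { } \ ^ $ |
Scanning 'tmp] var^10key?':
  pos 3: ']' -> SPECIAL
  pos 8: '^' -> SPECIAL
  pos 14: '?' -> SPECIAL
Special chars found: [']', '^', '?']
Total: 3

3


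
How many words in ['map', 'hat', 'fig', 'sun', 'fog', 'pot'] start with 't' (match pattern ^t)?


Pattern ^t anchors to start of word. Check which words begin with 't':
  'map' -> no
  'hat' -> no
  'fig' -> no
  'sun' -> no
  'fog' -> no
  'pot' -> no
Matching words: []
Count: 0

0


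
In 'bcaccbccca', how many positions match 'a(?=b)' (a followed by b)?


Lookahead 'a(?=b)' matches 'a' only when followed by 'b'.
String: 'bcaccbccca'
Checking each position where char is 'a':
  pos 2: 'a' -> no (next='c')
Matching positions: []
Count: 0

0


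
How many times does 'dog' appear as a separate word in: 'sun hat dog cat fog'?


Scanning each word for exact match 'dog':
  Word 1: 'sun' -> no
  Word 2: 'hat' -> no
  Word 3: 'dog' -> MATCH
  Word 4: 'cat' -> no
  Word 5: 'fog' -> no
Total matches: 1

1


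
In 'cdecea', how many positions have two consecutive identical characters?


Looking for consecutive identical characters in 'cdecea':
  pos 0-1: 'c' vs 'd' -> different
  pos 1-2: 'd' vs 'e' -> different
  pos 2-3: 'e' vs 'c' -> different
  pos 3-4: 'c' vs 'e' -> different
  pos 4-5: 'e' vs 'a' -> different
Consecutive identical pairs: []
Count: 0

0


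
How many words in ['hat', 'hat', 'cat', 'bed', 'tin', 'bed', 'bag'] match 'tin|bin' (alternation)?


Alternation 'tin|bin' matches either 'tin' or 'bin'.
Checking each word:
  'hat' -> no
  'hat' -> no
  'cat' -> no
  'bed' -> no
  'tin' -> MATCH
  'bed' -> no
  'bag' -> no
Matches: ['tin']
Count: 1

1


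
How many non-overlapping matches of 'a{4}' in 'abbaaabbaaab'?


Pattern 'a{4}' matches exactly 4 consecutive a's (greedy, non-overlapping).
String: 'abbaaabbaaab'
Scanning for runs of a's:
  Run at pos 0: 'a' (length 1) -> 0 match(es)
  Run at pos 3: 'aaa' (length 3) -> 0 match(es)
  Run at pos 8: 'aaa' (length 3) -> 0 match(es)
Matches found: []
Total: 0

0


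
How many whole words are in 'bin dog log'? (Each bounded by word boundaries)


Word boundaries (\b) mark the start/end of each word.
Text: 'bin dog log'
Splitting by whitespace:
  Word 1: 'bin'
  Word 2: 'dog'
  Word 3: 'log'
Total whole words: 3

3


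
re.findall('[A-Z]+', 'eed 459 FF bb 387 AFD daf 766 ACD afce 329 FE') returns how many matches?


Pattern '[A-Z]+' finds one or more uppercase letters.
Text: 'eed 459 FF bb 387 AFD daf 766 ACD afce 329 FE'
Scanning for matches:
  Match 1: 'FF'
  Match 2: 'AFD'
  Match 3: 'ACD'
  Match 4: 'FE'
Total matches: 4

4


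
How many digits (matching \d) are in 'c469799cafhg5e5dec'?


\d matches any digit 0-9.
Scanning 'c469799cafhg5e5dec':
  pos 1: '4' -> DIGIT
  pos 2: '6' -> DIGIT
  pos 3: '9' -> DIGIT
  pos 4: '7' -> DIGIT
  pos 5: '9' -> DIGIT
  pos 6: '9' -> DIGIT
  pos 12: '5' -> DIGIT
  pos 14: '5' -> DIGIT
Digits found: ['4', '6', '9', '7', '9', '9', '5', '5']
Total: 8

8


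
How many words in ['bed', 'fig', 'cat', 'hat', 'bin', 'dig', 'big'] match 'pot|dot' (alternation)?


Alternation 'pot|dot' matches either 'pot' or 'dot'.
Checking each word:
  'bed' -> no
  'fig' -> no
  'cat' -> no
  'hat' -> no
  'bin' -> no
  'dig' -> no
  'big' -> no
Matches: []
Count: 0

0


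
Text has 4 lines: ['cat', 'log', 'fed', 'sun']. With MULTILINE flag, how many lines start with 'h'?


With MULTILINE flag, ^ matches the start of each line.
Lines: ['cat', 'log', 'fed', 'sun']
Checking which lines start with 'h':
  Line 1: 'cat' -> no
  Line 2: 'log' -> no
  Line 3: 'fed' -> no
  Line 4: 'sun' -> no
Matching lines: []
Count: 0

0


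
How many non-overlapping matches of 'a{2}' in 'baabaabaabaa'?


Pattern 'a{2}' matches exactly 2 consecutive a's (greedy, non-overlapping).
String: 'baabaabaabaa'
Scanning for runs of a's:
  Run at pos 1: 'aa' (length 2) -> 1 match(es)
  Run at pos 4: 'aa' (length 2) -> 1 match(es)
  Run at pos 7: 'aa' (length 2) -> 1 match(es)
  Run at pos 10: 'aa' (length 2) -> 1 match(es)
Matches found: ['aa', 'aa', 'aa', 'aa']
Total: 4

4


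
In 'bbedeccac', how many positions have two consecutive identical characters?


Looking for consecutive identical characters in 'bbedeccac':
  pos 0-1: 'b' vs 'b' -> MATCH ('bb')
  pos 1-2: 'b' vs 'e' -> different
  pos 2-3: 'e' vs 'd' -> different
  pos 3-4: 'd' vs 'e' -> different
  pos 4-5: 'e' vs 'c' -> different
  pos 5-6: 'c' vs 'c' -> MATCH ('cc')
  pos 6-7: 'c' vs 'a' -> different
  pos 7-8: 'a' vs 'c' -> different
Consecutive identical pairs: ['bb', 'cc']
Count: 2

2


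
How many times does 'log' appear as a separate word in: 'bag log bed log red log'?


Scanning each word for exact match 'log':
  Word 1: 'bag' -> no
  Word 2: 'log' -> MATCH
  Word 3: 'bed' -> no
  Word 4: 'log' -> MATCH
  Word 5: 'red' -> no
  Word 6: 'log' -> MATCH
Total matches: 3

3


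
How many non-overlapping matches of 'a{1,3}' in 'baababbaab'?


Pattern 'a{1,3}' matches between 1 and 3 consecutive a's (greedy).
String: 'baababbaab'
Finding runs of a's and applying greedy matching:
  Run at pos 1: 'aa' (length 2)
  Run at pos 4: 'a' (length 1)
  Run at pos 7: 'aa' (length 2)
Matches: ['aa', 'a', 'aa']
Count: 3

3


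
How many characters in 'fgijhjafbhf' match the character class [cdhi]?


Character class [cdhi] matches any of: {c, d, h, i}
Scanning string 'fgijhjafbhf' character by character:
  pos 0: 'f' -> no
  pos 1: 'g' -> no
  pos 2: 'i' -> MATCH
  pos 3: 'j' -> no
  pos 4: 'h' -> MATCH
  pos 5: 'j' -> no
  pos 6: 'a' -> no
  pos 7: 'f' -> no
  pos 8: 'b' -> no
  pos 9: 'h' -> MATCH
  pos 10: 'f' -> no
Total matches: 3

3


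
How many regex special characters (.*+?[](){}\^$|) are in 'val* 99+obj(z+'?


Regex special characters are: . * + ? [ ] ( ) { } \ ^ $ |
Scanning 'val* 99+obj(z+':
  pos 3: '*' -> SPECIAL
  pos 7: '+' -> SPECIAL
  pos 11: '(' -> SPECIAL
  pos 13: '+' -> SPECIAL
Special chars found: ['*', '+', '(', '+']
Total: 4

4


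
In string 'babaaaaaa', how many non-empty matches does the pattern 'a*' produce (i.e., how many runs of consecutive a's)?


Pattern 'a*' matches zero or more a's. We want non-empty runs of consecutive a's.
String: 'babaaaaaa'
Walking through the string to find runs of a's:
  Run 1: positions 1-1 -> 'a'
  Run 2: positions 3-8 -> 'aaaaaa'
Non-empty runs found: ['a', 'aaaaaa']
Count: 2

2


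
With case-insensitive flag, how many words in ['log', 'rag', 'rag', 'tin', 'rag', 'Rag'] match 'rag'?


Case-insensitive matching: compare each word's lowercase form to 'rag'.
  'log' -> lower='log' -> no
  'rag' -> lower='rag' -> MATCH
  'rag' -> lower='rag' -> MATCH
  'tin' -> lower='tin' -> no
  'rag' -> lower='rag' -> MATCH
  'Rag' -> lower='rag' -> MATCH
Matches: ['rag', 'rag', 'rag', 'Rag']
Count: 4

4


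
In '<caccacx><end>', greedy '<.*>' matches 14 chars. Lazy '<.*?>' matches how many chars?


Greedy '<.*>' tries to match as MUCH as possible.
Lazy '<.*?>' tries to match as LITTLE as possible.

String: '<caccacx><end>'
Greedy '<.*>' starts at first '<' and extends to the LAST '>': '<caccacx><end>' (14 chars)
Lazy '<.*?>' starts at first '<' and stops at the FIRST '>': '<caccacx>' (9 chars)

9


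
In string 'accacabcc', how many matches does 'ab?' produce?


Pattern 'ab?' matches 'a' optionally followed by 'b'.
String: 'accacabcc'
Scanning left to right for 'a' then checking next char:
  Match 1: 'a' (a not followed by b)
  Match 2: 'a' (a not followed by b)
  Match 3: 'ab' (a followed by b)
Total matches: 3

3


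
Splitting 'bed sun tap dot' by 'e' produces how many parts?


Splitting by 'e' breaks the string at each occurrence of the separator.
Text: 'bed sun tap dot'
Parts after split:
  Part 1: 'b'
  Part 2: 'd sun tap dot'
Total parts: 2

2


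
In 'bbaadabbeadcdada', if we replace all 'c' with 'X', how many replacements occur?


re.sub('c', 'X', text) replaces every occurrence of 'c' with 'X'.
Text: 'bbaadabbeadcdada'
Scanning for 'c':
  pos 11: 'c' -> replacement #1
Total replacements: 1

1


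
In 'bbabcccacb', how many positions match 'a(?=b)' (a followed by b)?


Lookahead 'a(?=b)' matches 'a' only when followed by 'b'.
String: 'bbabcccacb'
Checking each position where char is 'a':
  pos 2: 'a' -> MATCH (next='b')
  pos 7: 'a' -> no (next='c')
Matching positions: [2]
Count: 1

1


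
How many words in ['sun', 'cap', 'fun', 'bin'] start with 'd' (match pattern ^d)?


Pattern ^d anchors to start of word. Check which words begin with 'd':
  'sun' -> no
  'cap' -> no
  'fun' -> no
  'bin' -> no
Matching words: []
Count: 0

0


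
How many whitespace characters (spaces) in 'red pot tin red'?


\s matches whitespace characters (spaces, tabs, etc.).
Text: 'red pot tin red'
This text has 4 words separated by spaces.
Number of spaces = number of words - 1 = 4 - 1 = 3

3


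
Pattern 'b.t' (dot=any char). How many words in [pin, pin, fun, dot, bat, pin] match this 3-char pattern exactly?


Pattern 'b.t' means: starts with 'b', any single char, ends with 't'.
Checking each word (must be exactly 3 chars):
  'pin' (len=3): no
  'pin' (len=3): no
  'fun' (len=3): no
  'dot' (len=3): no
  'bat' (len=3): MATCH
  'pin' (len=3): no
Matching words: ['bat']
Total: 1

1


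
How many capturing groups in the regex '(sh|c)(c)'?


To count capturing groups, count each '(' that starts a group.
Pattern: '(sh|c)(c)'
Walking through the pattern:
  Position 0: '(' -> group #1
  Position 6: '(' -> group #2
Total capturing groups: 2

2


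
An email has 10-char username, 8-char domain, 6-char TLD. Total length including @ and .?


An email address has format: username@domain.tld
Username length: 10
'@' character: 1
Domain length: 8
'.' character: 1
TLD length: 6
Total = 10 + 1 + 8 + 1 + 6 = 26

26


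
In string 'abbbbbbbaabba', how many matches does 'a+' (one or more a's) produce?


Pattern 'a+' matches one or more consecutive a's.
String: 'abbbbbbbaabba'
Scanning for runs of a:
  Match 1: 'a' (length 1)
  Match 2: 'aa' (length 2)
  Match 3: 'a' (length 1)
Total matches: 3

3


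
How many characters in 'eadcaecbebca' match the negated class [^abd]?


Negated class [^abd] matches any char NOT in {a, b, d}
Scanning 'eadcaecbebca':
  pos 0: 'e' -> MATCH
  pos 1: 'a' -> no (excluded)
  pos 2: 'd' -> no (excluded)
  pos 3: 'c' -> MATCH
  pos 4: 'a' -> no (excluded)
  pos 5: 'e' -> MATCH
  pos 6: 'c' -> MATCH
  pos 7: 'b' -> no (excluded)
  pos 8: 'e' -> MATCH
  pos 9: 'b' -> no (excluded)
  pos 10: 'c' -> MATCH
  pos 11: 'a' -> no (excluded)
Total matches: 6

6


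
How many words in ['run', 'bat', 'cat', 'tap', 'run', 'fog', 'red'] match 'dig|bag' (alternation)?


Alternation 'dig|bag' matches either 'dig' or 'bag'.
Checking each word:
  'run' -> no
  'bat' -> no
  'cat' -> no
  'tap' -> no
  'run' -> no
  'fog' -> no
  'red' -> no
Matches: []
Count: 0

0


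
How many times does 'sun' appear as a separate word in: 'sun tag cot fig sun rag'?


Scanning each word for exact match 'sun':
  Word 1: 'sun' -> MATCH
  Word 2: 'tag' -> no
  Word 3: 'cot' -> no
  Word 4: 'fig' -> no
  Word 5: 'sun' -> MATCH
  Word 6: 'rag' -> no
Total matches: 2

2


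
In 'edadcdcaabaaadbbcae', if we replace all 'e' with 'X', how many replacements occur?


re.sub('e', 'X', text) replaces every occurrence of 'e' with 'X'.
Text: 'edadcdcaabaaadbbcae'
Scanning for 'e':
  pos 0: 'e' -> replacement #1
  pos 18: 'e' -> replacement #2
Total replacements: 2

2


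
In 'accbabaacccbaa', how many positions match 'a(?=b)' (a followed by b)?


Lookahead 'a(?=b)' matches 'a' only when followed by 'b'.
String: 'accbabaacccbaa'
Checking each position where char is 'a':
  pos 0: 'a' -> no (next='c')
  pos 4: 'a' -> MATCH (next='b')
  pos 6: 'a' -> no (next='a')
  pos 7: 'a' -> no (next='c')
  pos 12: 'a' -> no (next='a')
Matching positions: [4]
Count: 1

1


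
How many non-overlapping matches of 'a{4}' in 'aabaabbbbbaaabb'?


Pattern 'a{4}' matches exactly 4 consecutive a's (greedy, non-overlapping).
String: 'aabaabbbbbaaabb'
Scanning for runs of a's:
  Run at pos 0: 'aa' (length 2) -> 0 match(es)
  Run at pos 3: 'aa' (length 2) -> 0 match(es)
  Run at pos 10: 'aaa' (length 3) -> 0 match(es)
Matches found: []
Total: 0

0


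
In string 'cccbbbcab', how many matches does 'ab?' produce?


Pattern 'ab?' matches 'a' optionally followed by 'b'.
String: 'cccbbbcab'
Scanning left to right for 'a' then checking next char:
  Match 1: 'ab' (a followed by b)
Total matches: 1

1


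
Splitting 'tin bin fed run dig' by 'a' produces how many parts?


Splitting by 'a' breaks the string at each occurrence of the separator.
Text: 'tin bin fed run dig'
Parts after split:
  Part 1: 'tin bin fed run dig'
Total parts: 1

1


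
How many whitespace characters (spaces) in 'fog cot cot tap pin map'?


\s matches whitespace characters (spaces, tabs, etc.).
Text: 'fog cot cot tap pin map'
This text has 6 words separated by spaces.
Number of spaces = number of words - 1 = 6 - 1 = 5

5


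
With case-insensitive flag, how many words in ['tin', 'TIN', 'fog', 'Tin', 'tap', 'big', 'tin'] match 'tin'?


Case-insensitive matching: compare each word's lowercase form to 'tin'.
  'tin' -> lower='tin' -> MATCH
  'TIN' -> lower='tin' -> MATCH
  'fog' -> lower='fog' -> no
  'Tin' -> lower='tin' -> MATCH
  'tap' -> lower='tap' -> no
  'big' -> lower='big' -> no
  'tin' -> lower='tin' -> MATCH
Matches: ['tin', 'TIN', 'Tin', 'tin']
Count: 4

4


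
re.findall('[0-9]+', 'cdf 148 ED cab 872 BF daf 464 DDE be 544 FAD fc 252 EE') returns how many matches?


Pattern '[0-9]+' finds one or more digits.
Text: 'cdf 148 ED cab 872 BF daf 464 DDE be 544 FAD fc 252 EE'
Scanning for matches:
  Match 1: '148'
  Match 2: '872'
  Match 3: '464'
  Match 4: '544'
  Match 5: '252'
Total matches: 5

5


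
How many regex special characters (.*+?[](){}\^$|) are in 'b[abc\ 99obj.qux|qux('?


Regex special characters are: . * + ? [ ] ( ) { } \ ^ $ |
Scanning 'b[abc\ 99obj.qux|qux(':
  pos 1: '[' -> SPECIAL
  pos 5: '\' -> SPECIAL
  pos 12: '.' -> SPECIAL
  pos 16: '|' -> SPECIAL
  pos 20: '(' -> SPECIAL
Special chars found: ['[', '\\', '.', '|', '(']
Total: 5

5


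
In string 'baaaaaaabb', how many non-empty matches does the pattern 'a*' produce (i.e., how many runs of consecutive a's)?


Pattern 'a*' matches zero or more a's. We want non-empty runs of consecutive a's.
String: 'baaaaaaabb'
Walking through the string to find runs of a's:
  Run 1: positions 1-7 -> 'aaaaaaa'
Non-empty runs found: ['aaaaaaa']
Count: 1

1


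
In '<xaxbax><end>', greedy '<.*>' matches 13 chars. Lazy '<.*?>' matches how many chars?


Greedy '<.*>' tries to match as MUCH as possible.
Lazy '<.*?>' tries to match as LITTLE as possible.

String: '<xaxbax><end>'
Greedy '<.*>' starts at first '<' and extends to the LAST '>': '<xaxbax><end>' (13 chars)
Lazy '<.*?>' starts at first '<' and stops at the FIRST '>': '<xaxbax>' (8 chars)

8


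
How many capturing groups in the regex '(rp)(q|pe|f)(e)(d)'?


To count capturing groups, count each '(' that starts a group.
Pattern: '(rp)(q|pe|f)(e)(d)'
Walking through the pattern:
  Position 0: '(' -> group #1
  Position 4: '(' -> group #2
  Position 12: '(' -> group #3
  Position 15: '(' -> group #4
Total capturing groups: 4

4


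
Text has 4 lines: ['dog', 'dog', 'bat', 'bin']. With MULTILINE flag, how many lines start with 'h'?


With MULTILINE flag, ^ matches the start of each line.
Lines: ['dog', 'dog', 'bat', 'bin']
Checking which lines start with 'h':
  Line 1: 'dog' -> no
  Line 2: 'dog' -> no
  Line 3: 'bat' -> no
  Line 4: 'bin' -> no
Matching lines: []
Count: 0

0


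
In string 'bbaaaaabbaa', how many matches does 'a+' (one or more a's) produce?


Pattern 'a+' matches one or more consecutive a's.
String: 'bbaaaaabbaa'
Scanning for runs of a:
  Match 1: 'aaaaa' (length 5)
  Match 2: 'aa' (length 2)
Total matches: 2

2


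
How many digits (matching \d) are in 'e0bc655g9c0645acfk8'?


\d matches any digit 0-9.
Scanning 'e0bc655g9c0645acfk8':
  pos 1: '0' -> DIGIT
  pos 4: '6' -> DIGIT
  pos 5: '5' -> DIGIT
  pos 6: '5' -> DIGIT
  pos 8: '9' -> DIGIT
  pos 10: '0' -> DIGIT
  pos 11: '6' -> DIGIT
  pos 12: '4' -> DIGIT
  pos 13: '5' -> DIGIT
  pos 18: '8' -> DIGIT
Digits found: ['0', '6', '5', '5', '9', '0', '6', '4', '5', '8']
Total: 10

10


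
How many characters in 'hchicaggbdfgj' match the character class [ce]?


Character class [ce] matches any of: {c, e}
Scanning string 'hchicaggbdfgj' character by character:
  pos 0: 'h' -> no
  pos 1: 'c' -> MATCH
  pos 2: 'h' -> no
  pos 3: 'i' -> no
  pos 4: 'c' -> MATCH
  pos 5: 'a' -> no
  pos 6: 'g' -> no
  pos 7: 'g' -> no
  pos 8: 'b' -> no
  pos 9: 'd' -> no
  pos 10: 'f' -> no
  pos 11: 'g' -> no
  pos 12: 'j' -> no
Total matches: 2

2


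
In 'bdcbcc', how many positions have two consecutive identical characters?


Looking for consecutive identical characters in 'bdcbcc':
  pos 0-1: 'b' vs 'd' -> different
  pos 1-2: 'd' vs 'c' -> different
  pos 2-3: 'c' vs 'b' -> different
  pos 3-4: 'b' vs 'c' -> different
  pos 4-5: 'c' vs 'c' -> MATCH ('cc')
Consecutive identical pairs: ['cc']
Count: 1

1


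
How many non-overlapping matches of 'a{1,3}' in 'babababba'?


Pattern 'a{1,3}' matches between 1 and 3 consecutive a's (greedy).
String: 'babababba'
Finding runs of a's and applying greedy matching:
  Run at pos 1: 'a' (length 1)
  Run at pos 3: 'a' (length 1)
  Run at pos 5: 'a' (length 1)
  Run at pos 8: 'a' (length 1)
Matches: ['a', 'a', 'a', 'a']
Count: 4

4


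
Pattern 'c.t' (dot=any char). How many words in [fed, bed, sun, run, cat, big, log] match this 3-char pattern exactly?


Pattern 'c.t' means: starts with 'c', any single char, ends with 't'.
Checking each word (must be exactly 3 chars):
  'fed' (len=3): no
  'bed' (len=3): no
  'sun' (len=3): no
  'run' (len=3): no
  'cat' (len=3): MATCH
  'big' (len=3): no
  'log' (len=3): no
Matching words: ['cat']
Total: 1

1


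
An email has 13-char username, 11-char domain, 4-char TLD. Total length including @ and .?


An email address has format: username@domain.tld
Username length: 13
'@' character: 1
Domain length: 11
'.' character: 1
TLD length: 4
Total = 13 + 1 + 11 + 1 + 4 = 30

30


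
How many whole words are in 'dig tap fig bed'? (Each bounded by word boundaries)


Word boundaries (\b) mark the start/end of each word.
Text: 'dig tap fig bed'
Splitting by whitespace:
  Word 1: 'dig'
  Word 2: 'tap'
  Word 3: 'fig'
  Word 4: 'bed'
Total whole words: 4

4


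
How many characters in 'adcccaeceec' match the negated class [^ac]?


Negated class [^ac] matches any char NOT in {a, c}
Scanning 'adcccaeceec':
  pos 0: 'a' -> no (excluded)
  pos 1: 'd' -> MATCH
  pos 2: 'c' -> no (excluded)
  pos 3: 'c' -> no (excluded)
  pos 4: 'c' -> no (excluded)
  pos 5: 'a' -> no (excluded)
  pos 6: 'e' -> MATCH
  pos 7: 'c' -> no (excluded)
  pos 8: 'e' -> MATCH
  pos 9: 'e' -> MATCH
  pos 10: 'c' -> no (excluded)
Total matches: 4

4


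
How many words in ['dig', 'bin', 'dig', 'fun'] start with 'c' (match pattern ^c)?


Pattern ^c anchors to start of word. Check which words begin with 'c':
  'dig' -> no
  'bin' -> no
  'dig' -> no
  'fun' -> no
Matching words: []
Count: 0

0


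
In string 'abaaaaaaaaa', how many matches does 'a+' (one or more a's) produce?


Pattern 'a+' matches one or more consecutive a's.
String: 'abaaaaaaaaa'
Scanning for runs of a:
  Match 1: 'a' (length 1)
  Match 2: 'aaaaaaaaa' (length 9)
Total matches: 2

2


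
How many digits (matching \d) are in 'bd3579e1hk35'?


\d matches any digit 0-9.
Scanning 'bd3579e1hk35':
  pos 2: '3' -> DIGIT
  pos 3: '5' -> DIGIT
  pos 4: '7' -> DIGIT
  pos 5: '9' -> DIGIT
  pos 7: '1' -> DIGIT
  pos 10: '3' -> DIGIT
  pos 11: '5' -> DIGIT
Digits found: ['3', '5', '7', '9', '1', '3', '5']
Total: 7

7


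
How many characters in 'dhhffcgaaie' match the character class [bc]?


Character class [bc] matches any of: {b, c}
Scanning string 'dhhffcgaaie' character by character:
  pos 0: 'd' -> no
  pos 1: 'h' -> no
  pos 2: 'h' -> no
  pos 3: 'f' -> no
  pos 4: 'f' -> no
  pos 5: 'c' -> MATCH
  pos 6: 'g' -> no
  pos 7: 'a' -> no
  pos 8: 'a' -> no
  pos 9: 'i' -> no
  pos 10: 'e' -> no
Total matches: 1

1


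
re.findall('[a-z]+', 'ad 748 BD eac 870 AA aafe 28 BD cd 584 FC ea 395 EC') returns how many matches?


Pattern '[a-z]+' finds one or more lowercase letters.
Text: 'ad 748 BD eac 870 AA aafe 28 BD cd 584 FC ea 395 EC'
Scanning for matches:
  Match 1: 'ad'
  Match 2: 'eac'
  Match 3: 'aafe'
  Match 4: 'cd'
  Match 5: 'ea'
Total matches: 5

5


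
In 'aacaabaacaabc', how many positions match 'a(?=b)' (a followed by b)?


Lookahead 'a(?=b)' matches 'a' only when followed by 'b'.
String: 'aacaabaacaabc'
Checking each position where char is 'a':
  pos 0: 'a' -> no (next='a')
  pos 1: 'a' -> no (next='c')
  pos 3: 'a' -> no (next='a')
  pos 4: 'a' -> MATCH (next='b')
  pos 6: 'a' -> no (next='a')
  pos 7: 'a' -> no (next='c')
  pos 9: 'a' -> no (next='a')
  pos 10: 'a' -> MATCH (next='b')
Matching positions: [4, 10]
Count: 2

2


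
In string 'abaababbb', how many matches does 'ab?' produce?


Pattern 'ab?' matches 'a' optionally followed by 'b'.
String: 'abaababbb'
Scanning left to right for 'a' then checking next char:
  Match 1: 'ab' (a followed by b)
  Match 2: 'a' (a not followed by b)
  Match 3: 'ab' (a followed by b)
  Match 4: 'ab' (a followed by b)
Total matches: 4

4


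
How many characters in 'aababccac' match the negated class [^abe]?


Negated class [^abe] matches any char NOT in {a, b, e}
Scanning 'aababccac':
  pos 0: 'a' -> no (excluded)
  pos 1: 'a' -> no (excluded)
  pos 2: 'b' -> no (excluded)
  pos 3: 'a' -> no (excluded)
  pos 4: 'b' -> no (excluded)
  pos 5: 'c' -> MATCH
  pos 6: 'c' -> MATCH
  pos 7: 'a' -> no (excluded)
  pos 8: 'c' -> MATCH
Total matches: 3

3


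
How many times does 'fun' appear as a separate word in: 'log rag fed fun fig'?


Scanning each word for exact match 'fun':
  Word 1: 'log' -> no
  Word 2: 'rag' -> no
  Word 3: 'fed' -> no
  Word 4: 'fun' -> MATCH
  Word 5: 'fig' -> no
Total matches: 1

1


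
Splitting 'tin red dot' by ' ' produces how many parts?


Splitting by ' ' breaks the string at each occurrence of the separator.
Text: 'tin red dot'
Parts after split:
  Part 1: 'tin'
  Part 2: 'red'
  Part 3: 'dot'
Total parts: 3

3


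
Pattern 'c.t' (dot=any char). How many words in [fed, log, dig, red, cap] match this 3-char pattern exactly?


Pattern 'c.t' means: starts with 'c', any single char, ends with 't'.
Checking each word (must be exactly 3 chars):
  'fed' (len=3): no
  'log' (len=3): no
  'dig' (len=3): no
  'red' (len=3): no
  'cap' (len=3): no
Matching words: []
Total: 0

0


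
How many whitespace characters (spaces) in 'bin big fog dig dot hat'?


\s matches whitespace characters (spaces, tabs, etc.).
Text: 'bin big fog dig dot hat'
This text has 6 words separated by spaces.
Number of spaces = number of words - 1 = 6 - 1 = 5

5


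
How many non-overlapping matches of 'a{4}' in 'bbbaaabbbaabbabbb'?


Pattern 'a{4}' matches exactly 4 consecutive a's (greedy, non-overlapping).
String: 'bbbaaabbbaabbabbb'
Scanning for runs of a's:
  Run at pos 3: 'aaa' (length 3) -> 0 match(es)
  Run at pos 9: 'aa' (length 2) -> 0 match(es)
  Run at pos 13: 'a' (length 1) -> 0 match(es)
Matches found: []
Total: 0

0


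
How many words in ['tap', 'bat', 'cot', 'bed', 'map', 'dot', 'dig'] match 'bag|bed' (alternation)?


Alternation 'bag|bed' matches either 'bag' or 'bed'.
Checking each word:
  'tap' -> no
  'bat' -> no
  'cot' -> no
  'bed' -> MATCH
  'map' -> no
  'dot' -> no
  'dig' -> no
Matches: ['bed']
Count: 1

1


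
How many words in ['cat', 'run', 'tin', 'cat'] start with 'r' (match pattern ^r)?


Pattern ^r anchors to start of word. Check which words begin with 'r':
  'cat' -> no
  'run' -> MATCH (starts with 'r')
  'tin' -> no
  'cat' -> no
Matching words: ['run']
Count: 1

1


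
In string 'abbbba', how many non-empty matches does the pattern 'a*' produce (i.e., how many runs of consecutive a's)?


Pattern 'a*' matches zero or more a's. We want non-empty runs of consecutive a's.
String: 'abbbba'
Walking through the string to find runs of a's:
  Run 1: positions 0-0 -> 'a'
  Run 2: positions 5-5 -> 'a'
Non-empty runs found: ['a', 'a']
Count: 2

2


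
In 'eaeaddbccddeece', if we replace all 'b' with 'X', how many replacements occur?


re.sub('b', 'X', text) replaces every occurrence of 'b' with 'X'.
Text: 'eaeaddbccddeece'
Scanning for 'b':
  pos 6: 'b' -> replacement #1
Total replacements: 1

1


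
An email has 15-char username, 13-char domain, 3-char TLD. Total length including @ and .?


An email address has format: username@domain.tld
Username length: 15
'@' character: 1
Domain length: 13
'.' character: 1
TLD length: 3
Total = 15 + 1 + 13 + 1 + 3 = 33

33


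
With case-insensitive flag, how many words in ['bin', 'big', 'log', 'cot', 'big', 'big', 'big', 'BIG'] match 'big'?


Case-insensitive matching: compare each word's lowercase form to 'big'.
  'bin' -> lower='bin' -> no
  'big' -> lower='big' -> MATCH
  'log' -> lower='log' -> no
  'cot' -> lower='cot' -> no
  'big' -> lower='big' -> MATCH
  'big' -> lower='big' -> MATCH
  'big' -> lower='big' -> MATCH
  'BIG' -> lower='big' -> MATCH
Matches: ['big', 'big', 'big', 'big', 'BIG']
Count: 5

5


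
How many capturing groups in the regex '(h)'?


To count capturing groups, count each '(' that starts a group.
Pattern: '(h)'
Walking through the pattern:
  Position 0: '(' -> group #1
Total capturing groups: 1

1


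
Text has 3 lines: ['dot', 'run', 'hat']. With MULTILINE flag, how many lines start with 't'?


With MULTILINE flag, ^ matches the start of each line.
Lines: ['dot', 'run', 'hat']
Checking which lines start with 't':
  Line 1: 'dot' -> no
  Line 2: 'run' -> no
  Line 3: 'hat' -> no
Matching lines: []
Count: 0

0


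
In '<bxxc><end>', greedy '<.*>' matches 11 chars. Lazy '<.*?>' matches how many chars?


Greedy '<.*>' tries to match as MUCH as possible.
Lazy '<.*?>' tries to match as LITTLE as possible.

String: '<bxxc><end>'
Greedy '<.*>' starts at first '<' and extends to the LAST '>': '<bxxc><end>' (11 chars)
Lazy '<.*?>' starts at first '<' and stops at the FIRST '>': '<bxxc>' (6 chars)

6


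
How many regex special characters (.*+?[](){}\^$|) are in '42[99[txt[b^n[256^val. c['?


Regex special characters are: . * + ? [ ] ( ) { } \ ^ $ |
Scanning '42[99[txt[b^n[256^val. c[':
  pos 2: '[' -> SPECIAL
  pos 5: '[' -> SPECIAL
  pos 9: '[' -> SPECIAL
  pos 11: '^' -> SPECIAL
  pos 13: '[' -> SPECIAL
  pos 17: '^' -> SPECIAL
  pos 21: '.' -> SPECIAL
  pos 24: '[' -> SPECIAL
Special chars found: ['[', '[', '[', '^', '[', '^', '.', '[']
Total: 8

8


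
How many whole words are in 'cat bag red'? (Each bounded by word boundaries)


Word boundaries (\b) mark the start/end of each word.
Text: 'cat bag red'
Splitting by whitespace:
  Word 1: 'cat'
  Word 2: 'bag'
  Word 3: 'red'
Total whole words: 3

3


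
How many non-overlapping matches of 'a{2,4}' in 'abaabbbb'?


Pattern 'a{2,4}' matches between 2 and 4 consecutive a's (greedy).
String: 'abaabbbb'
Finding runs of a's and applying greedy matching:
  Run at pos 0: 'a' (length 1)
  Run at pos 2: 'aa' (length 2)
Matches: ['aa']
Count: 1

1


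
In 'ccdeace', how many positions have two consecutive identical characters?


Looking for consecutive identical characters in 'ccdeace':
  pos 0-1: 'c' vs 'c' -> MATCH ('cc')
  pos 1-2: 'c' vs 'd' -> different
  pos 2-3: 'd' vs 'e' -> different
  pos 3-4: 'e' vs 'a' -> different
  pos 4-5: 'a' vs 'c' -> different
  pos 5-6: 'c' vs 'e' -> different
Consecutive identical pairs: ['cc']
Count: 1

1


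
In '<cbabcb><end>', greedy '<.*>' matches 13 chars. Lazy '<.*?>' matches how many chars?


Greedy '<.*>' tries to match as MUCH as possible.
Lazy '<.*?>' tries to match as LITTLE as possible.

String: '<cbabcb><end>'
Greedy '<.*>' starts at first '<' and extends to the LAST '>': '<cbabcb><end>' (13 chars)
Lazy '<.*?>' starts at first '<' and stops at the FIRST '>': '<cbabcb>' (8 chars)

8


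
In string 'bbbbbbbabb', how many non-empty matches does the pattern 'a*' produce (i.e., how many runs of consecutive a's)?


Pattern 'a*' matches zero or more a's. We want non-empty runs of consecutive a's.
String: 'bbbbbbbabb'
Walking through the string to find runs of a's:
  Run 1: positions 7-7 -> 'a'
Non-empty runs found: ['a']
Count: 1

1


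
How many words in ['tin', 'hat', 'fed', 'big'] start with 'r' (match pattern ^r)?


Pattern ^r anchors to start of word. Check which words begin with 'r':
  'tin' -> no
  'hat' -> no
  'fed' -> no
  'big' -> no
Matching words: []
Count: 0

0


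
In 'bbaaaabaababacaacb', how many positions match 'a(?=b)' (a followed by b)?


Lookahead 'a(?=b)' matches 'a' only when followed by 'b'.
String: 'bbaaaabaababacaacb'
Checking each position where char is 'a':
  pos 2: 'a' -> no (next='a')
  pos 3: 'a' -> no (next='a')
  pos 4: 'a' -> no (next='a')
  pos 5: 'a' -> MATCH (next='b')
  pos 7: 'a' -> no (next='a')
  pos 8: 'a' -> MATCH (next='b')
  pos 10: 'a' -> MATCH (next='b')
  pos 12: 'a' -> no (next='c')
  pos 14: 'a' -> no (next='a')
  pos 15: 'a' -> no (next='c')
Matching positions: [5, 8, 10]
Count: 3

3


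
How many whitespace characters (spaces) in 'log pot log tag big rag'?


\s matches whitespace characters (spaces, tabs, etc.).
Text: 'log pot log tag big rag'
This text has 6 words separated by spaces.
Number of spaces = number of words - 1 = 6 - 1 = 5

5


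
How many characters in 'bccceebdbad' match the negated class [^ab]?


Negated class [^ab] matches any char NOT in {a, b}
Scanning 'bccceebdbad':
  pos 0: 'b' -> no (excluded)
  pos 1: 'c' -> MATCH
  pos 2: 'c' -> MATCH
  pos 3: 'c' -> MATCH
  pos 4: 'e' -> MATCH
  pos 5: 'e' -> MATCH
  pos 6: 'b' -> no (excluded)
  pos 7: 'd' -> MATCH
  pos 8: 'b' -> no (excluded)
  pos 9: 'a' -> no (excluded)
  pos 10: 'd' -> MATCH
Total matches: 7

7


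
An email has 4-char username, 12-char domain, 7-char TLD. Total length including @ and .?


An email address has format: username@domain.tld
Username length: 4
'@' character: 1
Domain length: 12
'.' character: 1
TLD length: 7
Total = 4 + 1 + 12 + 1 + 7 = 25

25


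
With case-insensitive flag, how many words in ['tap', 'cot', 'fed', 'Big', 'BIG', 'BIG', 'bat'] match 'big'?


Case-insensitive matching: compare each word's lowercase form to 'big'.
  'tap' -> lower='tap' -> no
  'cot' -> lower='cot' -> no
  'fed' -> lower='fed' -> no
  'Big' -> lower='big' -> MATCH
  'BIG' -> lower='big' -> MATCH
  'BIG' -> lower='big' -> MATCH
  'bat' -> lower='bat' -> no
Matches: ['Big', 'BIG', 'BIG']
Count: 3

3


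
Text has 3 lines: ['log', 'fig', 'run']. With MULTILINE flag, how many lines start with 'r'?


With MULTILINE flag, ^ matches the start of each line.
Lines: ['log', 'fig', 'run']
Checking which lines start with 'r':
  Line 1: 'log' -> no
  Line 2: 'fig' -> no
  Line 3: 'run' -> MATCH
Matching lines: ['run']
Count: 1

1


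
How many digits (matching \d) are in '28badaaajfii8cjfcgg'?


\d matches any digit 0-9.
Scanning '28badaaajfii8cjfcgg':
  pos 0: '2' -> DIGIT
  pos 1: '8' -> DIGIT
  pos 12: '8' -> DIGIT
Digits found: ['2', '8', '8']
Total: 3

3


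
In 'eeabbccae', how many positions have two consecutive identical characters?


Looking for consecutive identical characters in 'eeabbccae':
  pos 0-1: 'e' vs 'e' -> MATCH ('ee')
  pos 1-2: 'e' vs 'a' -> different
  pos 2-3: 'a' vs 'b' -> different
  pos 3-4: 'b' vs 'b' -> MATCH ('bb')
  pos 4-5: 'b' vs 'c' -> different
  pos 5-6: 'c' vs 'c' -> MATCH ('cc')
  pos 6-7: 'c' vs 'a' -> different
  pos 7-8: 'a' vs 'e' -> different
Consecutive identical pairs: ['ee', 'bb', 'cc']
Count: 3

3


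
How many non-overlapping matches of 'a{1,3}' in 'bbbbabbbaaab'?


Pattern 'a{1,3}' matches between 1 and 3 consecutive a's (greedy).
String: 'bbbbabbbaaab'
Finding runs of a's and applying greedy matching:
  Run at pos 4: 'a' (length 1)
  Run at pos 8: 'aaa' (length 3)
Matches: ['a', 'aaa']
Count: 2

2


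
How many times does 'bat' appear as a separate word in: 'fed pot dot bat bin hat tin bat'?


Scanning each word for exact match 'bat':
  Word 1: 'fed' -> no
  Word 2: 'pot' -> no
  Word 3: 'dot' -> no
  Word 4: 'bat' -> MATCH
  Word 5: 'bin' -> no
  Word 6: 'hat' -> no
  Word 7: 'tin' -> no
  Word 8: 'bat' -> MATCH
Total matches: 2

2


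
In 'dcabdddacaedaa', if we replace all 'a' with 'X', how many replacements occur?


re.sub('a', 'X', text) replaces every occurrence of 'a' with 'X'.
Text: 'dcabdddacaedaa'
Scanning for 'a':
  pos 2: 'a' -> replacement #1
  pos 7: 'a' -> replacement #2
  pos 9: 'a' -> replacement #3
  pos 12: 'a' -> replacement #4
  pos 13: 'a' -> replacement #5
Total replacements: 5

5


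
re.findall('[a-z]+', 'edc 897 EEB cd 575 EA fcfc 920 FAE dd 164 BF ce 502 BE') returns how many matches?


Pattern '[a-z]+' finds one or more lowercase letters.
Text: 'edc 897 EEB cd 575 EA fcfc 920 FAE dd 164 BF ce 502 BE'
Scanning for matches:
  Match 1: 'edc'
  Match 2: 'cd'
  Match 3: 'fcfc'
  Match 4: 'dd'
  Match 5: 'ce'
Total matches: 5

5


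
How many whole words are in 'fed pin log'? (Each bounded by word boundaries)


Word boundaries (\b) mark the start/end of each word.
Text: 'fed pin log'
Splitting by whitespace:
  Word 1: 'fed'
  Word 2: 'pin'
  Word 3: 'log'
Total whole words: 3

3


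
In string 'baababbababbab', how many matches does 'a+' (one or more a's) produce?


Pattern 'a+' matches one or more consecutive a's.
String: 'baababbababbab'
Scanning for runs of a:
  Match 1: 'aa' (length 2)
  Match 2: 'a' (length 1)
  Match 3: 'a' (length 1)
  Match 4: 'a' (length 1)
  Match 5: 'a' (length 1)
Total matches: 5

5


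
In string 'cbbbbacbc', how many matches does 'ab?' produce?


Pattern 'ab?' matches 'a' optionally followed by 'b'.
String: 'cbbbbacbc'
Scanning left to right for 'a' then checking next char:
  Match 1: 'a' (a not followed by b)
Total matches: 1

1


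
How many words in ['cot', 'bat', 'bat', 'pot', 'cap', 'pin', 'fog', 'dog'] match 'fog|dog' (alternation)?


Alternation 'fog|dog' matches either 'fog' or 'dog'.
Checking each word:
  'cot' -> no
  'bat' -> no
  'bat' -> no
  'pot' -> no
  'cap' -> no
  'pin' -> no
  'fog' -> MATCH
  'dog' -> MATCH
Matches: ['fog', 'dog']
Count: 2

2


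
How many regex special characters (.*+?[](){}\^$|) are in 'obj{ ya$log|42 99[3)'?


Regex special characters are: . * + ? [ ] ( ) { } \ ^ $ |
Scanning 'obj{ ya$log|42 99[3)':
  pos 3: '{' -> SPECIAL
  pos 7: '$' -> SPECIAL
  pos 11: '|' -> SPECIAL
  pos 17: '[' -> SPECIAL
  pos 19: ')' -> SPECIAL
Special chars found: ['{', '$', '|', '[', ')']
Total: 5

5


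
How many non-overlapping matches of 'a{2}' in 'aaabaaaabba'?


Pattern 'a{2}' matches exactly 2 consecutive a's (greedy, non-overlapping).
String: 'aaabaaaabba'
Scanning for runs of a's:
  Run at pos 0: 'aaa' (length 3) -> 1 match(es)
  Run at pos 4: 'aaaa' (length 4) -> 2 match(es)
  Run at pos 10: 'a' (length 1) -> 0 match(es)
Matches found: ['aa', 'aa', 'aa']
Total: 3

3


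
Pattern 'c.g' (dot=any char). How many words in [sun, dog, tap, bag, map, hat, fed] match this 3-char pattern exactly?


Pattern 'c.g' means: starts with 'c', any single char, ends with 'g'.
Checking each word (must be exactly 3 chars):
  'sun' (len=3): no
  'dog' (len=3): no
  'tap' (len=3): no
  'bag' (len=3): no
  'map' (len=3): no
  'hat' (len=3): no
  'fed' (len=3): no
Matching words: []
Total: 0

0


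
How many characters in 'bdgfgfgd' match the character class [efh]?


Character class [efh] matches any of: {e, f, h}
Scanning string 'bdgfgfgd' character by character:
  pos 0: 'b' -> no
  pos 1: 'd' -> no
  pos 2: 'g' -> no
  pos 3: 'f' -> MATCH
  pos 4: 'g' -> no
  pos 5: 'f' -> MATCH
  pos 6: 'g' -> no
  pos 7: 'd' -> no
Total matches: 2

2


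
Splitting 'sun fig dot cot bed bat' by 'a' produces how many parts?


Splitting by 'a' breaks the string at each occurrence of the separator.
Text: 'sun fig dot cot bed bat'
Parts after split:
  Part 1: 'sun fig dot cot bed b'
  Part 2: 't'
Total parts: 2

2


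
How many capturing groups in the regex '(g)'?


To count capturing groups, count each '(' that starts a group.
Pattern: '(g)'
Walking through the pattern:
  Position 0: '(' -> group #1
Total capturing groups: 1

1
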